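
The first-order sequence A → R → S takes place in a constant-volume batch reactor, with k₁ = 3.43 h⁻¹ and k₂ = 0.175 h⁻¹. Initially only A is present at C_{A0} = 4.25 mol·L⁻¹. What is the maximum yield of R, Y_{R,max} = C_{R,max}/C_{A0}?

Evaluating C_R at t_opt = ln(k₂/k₁)/(k₂−k₁) gives C_{R,max}/C_{A0} = (k₁/k₂)^[k₂/(k₂−k₁)].
= (3.43/0.175)^(0.175/(0.175−3.43)) = (19.60)^(-0.05376) = 0.8522.

0.852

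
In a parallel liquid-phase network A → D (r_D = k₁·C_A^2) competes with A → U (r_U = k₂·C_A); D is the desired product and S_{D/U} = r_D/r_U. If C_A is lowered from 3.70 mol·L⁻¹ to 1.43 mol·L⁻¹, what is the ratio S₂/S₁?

0.386

S_{D/U} = (k₁/k₂)·C_A, so S₂/S₁ = (C_{A,2}/C_{A,1}).
= 1.43/3.70 = 0.386.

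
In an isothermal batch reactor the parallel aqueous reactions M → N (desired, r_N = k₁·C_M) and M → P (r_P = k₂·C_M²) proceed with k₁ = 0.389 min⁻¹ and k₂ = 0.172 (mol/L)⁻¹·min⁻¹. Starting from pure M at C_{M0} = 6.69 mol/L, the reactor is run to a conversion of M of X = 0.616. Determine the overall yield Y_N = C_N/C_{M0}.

C_M = C_{M0}(1−X) = 2.569 mol/L.
Along a PFR/batch, dC_N/dC_M = −r_N/(r_N+r_P) = −k₁/(k₁+k₂·C_M).
Integrating from C_{M0} to C_M: C_N = (0.389/0.172)·ln[(0.389+0.172·6.69)/(0.389+0.172·2.57)] = 2.262·ln(1.540/0.8309) = 1.395 mol/L.
Y_N = C_N/C_{M0} = 1.395/6.69 = 0.209.

0.209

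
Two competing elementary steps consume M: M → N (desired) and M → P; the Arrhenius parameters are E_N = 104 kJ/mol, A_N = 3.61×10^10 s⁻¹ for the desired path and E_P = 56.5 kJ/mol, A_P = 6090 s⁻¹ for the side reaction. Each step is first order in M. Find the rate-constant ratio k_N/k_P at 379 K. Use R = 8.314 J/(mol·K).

With equal orders, S_{N/P} = k_N/k_P = (A_N/A_P)·exp[(E_P−E_N)/(RT)].
(E_P−E_N)/(RT) = (56.5−104)×10³/(8.314×379) = -47500/3151 = -15.07.
k_N/k_P = (3.61×10^10/6090)·exp(-15.07) = 5.928×10^6 × 2.839×10^-7 = 1.68.
Since E_N > E_P, raising the temperature improves selectivity toward N.

1.68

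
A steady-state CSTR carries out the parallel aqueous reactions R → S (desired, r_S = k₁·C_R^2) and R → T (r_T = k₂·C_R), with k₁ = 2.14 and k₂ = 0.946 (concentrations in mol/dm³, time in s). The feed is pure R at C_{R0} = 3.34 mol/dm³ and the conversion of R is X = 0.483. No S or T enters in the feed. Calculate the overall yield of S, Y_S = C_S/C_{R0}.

0.385

Exit C_R = C_{R0}(1−X) = 3.34×0.517 = 1.727 mol/dm³.
Rates in a CSTR are evaluated at the outlet concentration: r_S = 2.14×1.727^2 = 6.381, r_T = 0.946×1.727 = 1.634.
Fraction of consumed R going to S: r_S/(r_S+r_T) = 0.7962.
C_S = 0.7962·C_{R0}·X = 0.7962×3.34×0.483 = 1.28 mol/dm³; Y_S = C_S/C_{R0} = 0.385.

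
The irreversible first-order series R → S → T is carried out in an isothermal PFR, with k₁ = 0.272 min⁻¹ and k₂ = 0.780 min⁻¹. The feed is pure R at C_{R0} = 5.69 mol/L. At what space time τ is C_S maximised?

For first-order series the maximum of C_S occurs at τ_opt = ln(k₂/k₁)/(k₂−k₁).
= ln(0.780/0.272)/(0.780−0.272) = ln(2.868)/0.5080 = 1.053/0.5080 = 2.07 min.

2.07 min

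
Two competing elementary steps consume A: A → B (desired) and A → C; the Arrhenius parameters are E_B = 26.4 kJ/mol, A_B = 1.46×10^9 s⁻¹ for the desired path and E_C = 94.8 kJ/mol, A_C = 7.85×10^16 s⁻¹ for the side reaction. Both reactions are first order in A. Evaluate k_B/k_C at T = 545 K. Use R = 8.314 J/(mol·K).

Since both paths have the same order in A, the concentration cancels and S_{B/C} = k_B/k_C = (A_B/A_C)·exp[(E_C−E_B)/(RT)].
(E_C−E_B)/(RT) = (94.8−26.4)×10³/(8.314×545) = 68400/4531 = 15.10.
k_B/k_C = (1.46×10^9/7.85×10^16)·exp(15.10) = 1.860×10^-8 × 3.597×10^6 = 0.0669.

0.0669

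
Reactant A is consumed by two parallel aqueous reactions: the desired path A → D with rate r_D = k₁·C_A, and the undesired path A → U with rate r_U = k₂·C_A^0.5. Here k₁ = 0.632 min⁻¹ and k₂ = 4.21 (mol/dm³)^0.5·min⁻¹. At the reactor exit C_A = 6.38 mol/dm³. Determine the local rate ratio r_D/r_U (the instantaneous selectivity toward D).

S_{D/U} = r_D/r_U = (k₁·C_A)/(k₂·C_A^0.5) = (k₁/k₂)·C_A^0.5.
= (0.632×6.380) / (4.21×6.380^0.5) = 4.032/10.63 = 0.379.
Since the desired path is higher order in A, keeping C_A high (PFR or concentrated feed) favours D.

0.379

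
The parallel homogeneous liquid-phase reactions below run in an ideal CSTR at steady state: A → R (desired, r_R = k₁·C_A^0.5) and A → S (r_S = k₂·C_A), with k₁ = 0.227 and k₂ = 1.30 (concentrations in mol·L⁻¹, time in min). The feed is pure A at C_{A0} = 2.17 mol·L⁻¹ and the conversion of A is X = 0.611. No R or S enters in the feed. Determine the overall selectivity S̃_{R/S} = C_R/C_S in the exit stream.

Exit C_A = C_{A0}(1−X) = 2.17×0.389 = 0.8441 mol·L⁻¹.
Rates in a CSTR are evaluated at the outlet concentration: r_R = 0.227×0.8441^0.5 = 0.2086, r_S = 1.30×0.8441 = 1.097.
Overall selectivity = C_R/C_S = r_Rτ/(r_Sτ) = r_R/r_S = 0.190.

0.190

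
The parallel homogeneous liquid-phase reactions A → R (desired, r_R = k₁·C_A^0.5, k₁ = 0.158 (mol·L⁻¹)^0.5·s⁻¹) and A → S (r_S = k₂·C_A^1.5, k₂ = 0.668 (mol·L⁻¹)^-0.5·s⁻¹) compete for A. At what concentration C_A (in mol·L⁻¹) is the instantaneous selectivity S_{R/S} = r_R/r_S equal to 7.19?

S_{R/S} = (k₁/k₂)·C_A⁻¹ ⇒ C_A = (S·k₂/k₁)^(-1).
= (7.19×0.668/0.158)^(-1) = (30.40)^(-1) = 0.0329 mol·L⁻¹.

0.0329 mol·L⁻¹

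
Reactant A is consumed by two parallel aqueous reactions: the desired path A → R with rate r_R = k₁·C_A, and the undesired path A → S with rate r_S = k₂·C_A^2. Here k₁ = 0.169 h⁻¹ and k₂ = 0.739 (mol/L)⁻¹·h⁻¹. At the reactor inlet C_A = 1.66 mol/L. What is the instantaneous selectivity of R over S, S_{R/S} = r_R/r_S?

S_{R/S} = r_R/r_S = (k₁·C_A)/(k₂·C_A^2) = (k₁/k₂)·C_A⁻¹.
= (0.169×1.660) / (0.739×1.660^2) = 0.2805/2.036 = 0.138.

0.138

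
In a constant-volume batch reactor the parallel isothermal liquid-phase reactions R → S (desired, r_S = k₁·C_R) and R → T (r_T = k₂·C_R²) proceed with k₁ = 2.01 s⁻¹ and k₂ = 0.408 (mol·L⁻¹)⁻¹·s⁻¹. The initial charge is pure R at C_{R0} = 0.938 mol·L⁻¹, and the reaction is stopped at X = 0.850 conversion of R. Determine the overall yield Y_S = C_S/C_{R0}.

0.767

C_R = C_{R0}(1−X) = 0.1407 mol·L⁻¹.
Along a PFR/batch, dC_S/dC_R = −r_S/(r_S+r_T) = −k₁/(k₁+k₂·C_R).
Integrating from C_{R0} to C_R: C_S = (2.01/0.408)·ln[(2.01+0.408·0.938)/(2.01+0.408·0.141)] = 4.926·ln(2.393/2.067) = 0.7199 mol·L⁻¹.
Y_S = C_S/C_{R0} = 0.7199/0.938 = 0.767.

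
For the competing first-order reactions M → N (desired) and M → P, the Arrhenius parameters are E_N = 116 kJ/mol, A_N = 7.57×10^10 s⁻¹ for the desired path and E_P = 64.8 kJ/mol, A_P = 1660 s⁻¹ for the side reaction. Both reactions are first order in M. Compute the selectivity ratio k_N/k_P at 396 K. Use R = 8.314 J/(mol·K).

8.04

Since both paths have the same order in M, the concentration cancels and S_{N/P} = k_N/k_P = (A_N/A_P)·exp[(E_P−E_N)/(RT)].
(E_P−E_N)/(RT) = (64.8−116)×10³/(8.314×396) = -51200/3292 = -15.55.
k_N/k_P = (7.57×10^10/1660)·exp(-15.55) = 4.560×10^7 × 1.763×10^-7 = 8.04.
Since E_N > E_P, raising the temperature improves selectivity toward N.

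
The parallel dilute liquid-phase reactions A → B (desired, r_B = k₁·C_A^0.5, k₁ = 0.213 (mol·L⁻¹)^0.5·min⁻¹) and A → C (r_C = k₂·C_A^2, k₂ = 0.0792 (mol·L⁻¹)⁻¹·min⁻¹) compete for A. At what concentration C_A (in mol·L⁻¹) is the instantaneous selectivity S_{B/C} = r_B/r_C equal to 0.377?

S_{B/C} = (k₁/k₂)·C_A^-1.5 ⇒ C_A = (S·k₂/k₁)^(1/(-1.5)).
= (0.377×0.0792/0.213)^(-0.6667) = (0.1402)^(-0.6667) = 3.71 mol·L⁻¹.

3.71 mol·L⁻¹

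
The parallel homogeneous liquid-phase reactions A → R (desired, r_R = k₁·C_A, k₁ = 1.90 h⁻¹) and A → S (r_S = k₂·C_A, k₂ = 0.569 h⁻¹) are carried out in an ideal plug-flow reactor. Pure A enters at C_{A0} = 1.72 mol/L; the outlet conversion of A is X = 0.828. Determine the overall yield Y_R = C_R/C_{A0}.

C_A = C_{A0}(1−X) = 0.2958 mol/L.
Both paths are first order in A, so the instantaneous fraction to R is constant: dC_R/d(−C_A) = k₁/(k₁+k₂) = 0.7695.
C_R = 0.7695·(C_{A0}−C_A) = 0.7695×1.424 = 1.10 mol/L.
Y_R = C_R/C_{A0} = 1.096/1.72 = 0.637.

0.637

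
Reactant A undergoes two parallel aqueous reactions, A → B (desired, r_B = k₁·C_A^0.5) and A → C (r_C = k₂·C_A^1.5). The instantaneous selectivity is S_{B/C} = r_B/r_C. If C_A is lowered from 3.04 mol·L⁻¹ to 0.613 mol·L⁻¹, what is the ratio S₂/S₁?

4.96

S_{B/C} = (k₁/k₂)·C_A⁻¹, so S₂/S₁ = (C_{A,2}/C_{A,1})⁻¹.
= 3.04/0.613 = 4.96.
Selectivity toward B rises as C_A falls — low-concentration operation is favoured.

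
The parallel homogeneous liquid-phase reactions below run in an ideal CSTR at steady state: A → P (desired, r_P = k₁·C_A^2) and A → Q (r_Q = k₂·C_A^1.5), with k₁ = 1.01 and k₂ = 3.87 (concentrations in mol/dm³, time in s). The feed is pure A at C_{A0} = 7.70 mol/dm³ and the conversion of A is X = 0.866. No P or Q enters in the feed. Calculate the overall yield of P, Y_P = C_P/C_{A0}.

0.181

Exit C_A = C_{A0}(1−X) = 7.70×0.134 = 1.032 mol/dm³.
A CSTR operates uniformly at the exit composition, giving r_P = 1.075 and r_Q = 4.056 (each k·C_A^n at C_A = 1.032).
Fraction of consumed A going to P: r_P/(r_P+r_Q) = 0.2095.
C_P = 0.2095·C_{A0}·X = 0.2095×7.70×0.866 = 1.40 mol/dm³; Y_P = C_P/C_{A0} = 0.181.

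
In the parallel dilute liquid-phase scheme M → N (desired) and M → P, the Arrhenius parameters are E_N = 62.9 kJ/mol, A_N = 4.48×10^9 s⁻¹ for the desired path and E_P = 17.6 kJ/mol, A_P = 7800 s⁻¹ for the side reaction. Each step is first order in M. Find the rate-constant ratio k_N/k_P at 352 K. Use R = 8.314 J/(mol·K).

0.109

k_N/k_P = (A_N/A_P)·exp[−(E_N−E_P)/(RT)] = (A_N/A_P)·exp[(E_P−E_N)/(RT)].
(E_P−E_N)/(RT) = (17.6−62.9)×10³/(8.314×352) = -45300/2927 = -15.48.
k_N/k_P = (4.48×10^9/7800)·exp(-15.48) = 5.744×10^5 × 1.895×10^-7 = 0.109.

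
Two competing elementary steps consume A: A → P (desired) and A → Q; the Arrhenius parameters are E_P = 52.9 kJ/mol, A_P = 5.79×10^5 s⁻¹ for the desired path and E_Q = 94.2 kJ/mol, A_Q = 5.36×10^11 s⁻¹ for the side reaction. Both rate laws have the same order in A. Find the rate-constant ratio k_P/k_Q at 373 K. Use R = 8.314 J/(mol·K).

0.657

Since both paths have the same order in A, the concentration cancels and S_{P/Q} = k_P/k_Q = (A_P/A_Q)·exp[(E_Q−E_P)/(RT)].
(E_Q−E_P)/(RT) = (94.2−52.9)×10³/(8.314×373) = 41300/3101 = 13.32.
k_P/k_Q = (5.79×10^5/5.36×10^11)·exp(13.32) = 1.080×10^-6 × 6.079×10^5 = 0.657.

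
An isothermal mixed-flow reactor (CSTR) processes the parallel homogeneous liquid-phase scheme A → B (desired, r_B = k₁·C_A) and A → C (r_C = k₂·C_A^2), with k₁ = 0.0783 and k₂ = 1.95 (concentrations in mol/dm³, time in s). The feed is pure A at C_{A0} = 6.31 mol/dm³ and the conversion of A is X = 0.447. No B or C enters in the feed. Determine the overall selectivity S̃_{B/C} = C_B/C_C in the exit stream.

Exit C_A = C_{A0}(1−X) = 6.31×0.553 = 3.489 mol/dm³.
In a CSTR the entire volume is at exit conditions, so r_B = 0.0783×3.489 = 0.2732 and r_C = 1.95×3.489^2 = 23.74.
Overall selectivity = C_B/C_C = r_Bτ/(r_Cτ) = r_B/r_C = 0.0115.

0.0115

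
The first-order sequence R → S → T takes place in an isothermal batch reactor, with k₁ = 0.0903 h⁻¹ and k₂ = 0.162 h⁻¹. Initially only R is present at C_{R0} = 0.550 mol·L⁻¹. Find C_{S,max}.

0.147 mol·L⁻¹

At the optimum, C_{S,max}/C_{R0} = (k₁/k₂)^[k₂/(k₂−k₁)].
= (0.0903/0.162)^(0.162/(0.162−0.0903)) = (0.5574)^(2.259) = 0.2670.
C_{S,max} = 0.2670×0.550 = 0.147 mol·L⁻¹.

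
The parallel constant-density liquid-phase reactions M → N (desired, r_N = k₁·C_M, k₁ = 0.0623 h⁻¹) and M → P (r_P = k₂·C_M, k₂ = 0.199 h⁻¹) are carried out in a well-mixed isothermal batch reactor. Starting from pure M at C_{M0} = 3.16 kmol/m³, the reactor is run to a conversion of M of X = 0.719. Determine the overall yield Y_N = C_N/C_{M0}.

C_M = C_{M0}(1−X) = 0.8880 kmol/m³.
Both paths are first order in M, so the instantaneous fraction to N is constant: dC_N/d(−C_M) = k₁/(k₁+k₂) = 0.2384.
C_N = 0.2384·(C_{M0}−C_M) = 0.2384×2.272 = 0.542 kmol/m³.
Y_N = C_N/C_{M0} = 0.5417/3.16 = 0.171.

0.171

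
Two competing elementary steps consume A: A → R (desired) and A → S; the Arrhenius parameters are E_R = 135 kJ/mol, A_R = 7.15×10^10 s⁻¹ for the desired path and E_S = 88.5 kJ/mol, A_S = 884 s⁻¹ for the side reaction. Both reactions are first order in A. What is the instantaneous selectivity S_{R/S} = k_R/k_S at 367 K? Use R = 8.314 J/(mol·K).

19.5

With equal orders, S_{R/S} = k_R/k_S = (A_R/A_S)·exp[(E_S−E_R)/(RT)].
(E_S−E_R)/(RT) = (88.5−135)×10³/(8.314×367) = -46500/3051 = -15.24.
k_R/k_S = (7.15×10^10/884)·exp(-15.24) = 8.088×10^7 × 2.407×10^-7 = 19.5.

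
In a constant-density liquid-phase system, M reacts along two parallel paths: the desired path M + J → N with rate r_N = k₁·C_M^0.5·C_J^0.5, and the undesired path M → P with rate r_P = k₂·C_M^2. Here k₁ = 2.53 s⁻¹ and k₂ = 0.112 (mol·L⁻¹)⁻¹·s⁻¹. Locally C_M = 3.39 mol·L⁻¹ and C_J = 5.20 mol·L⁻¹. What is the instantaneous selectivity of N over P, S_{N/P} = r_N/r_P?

8.25

S_{N/P} = r_N/r_P = (k₁·C_M^0.5·C_J^0.5)/(k₂·C_M^2) = (k₁/k₂)·C_M^-1.5·C_J^0.5.
= (2.53×3.390^0.5×5.200^0.5) / (0.112×3.390^2) = 10.62/1.287 = 8.25.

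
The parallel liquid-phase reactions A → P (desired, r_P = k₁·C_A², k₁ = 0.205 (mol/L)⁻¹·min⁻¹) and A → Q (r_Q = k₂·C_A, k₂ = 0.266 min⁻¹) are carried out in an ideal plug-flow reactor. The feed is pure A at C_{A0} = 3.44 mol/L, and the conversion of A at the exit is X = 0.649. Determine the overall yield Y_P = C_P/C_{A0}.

C_A = C_{A0}(1−X) = 1.207 mol/L.
Along a PFR/batch, dC_Q/dC_A = −r_Q/(r_P+r_Q) = −k₂/(k₂+k₁·C_A).
Integrating from C_{A0} to C_A: C_Q = (0.266/0.205)·ln[(0.266+0.205·3.44)/(0.266+0.205·1.21)] = 1.298·ln(0.9712/0.5135) = 0.8268 mol/L.
Then C_P = (C_{A0}−C_A) − C_Q = 2.233 − 0.8268 = 1.406 mol/L.
Y_P = C_P/C_{A0} = 1.406/3.44 = 0.409.

0.409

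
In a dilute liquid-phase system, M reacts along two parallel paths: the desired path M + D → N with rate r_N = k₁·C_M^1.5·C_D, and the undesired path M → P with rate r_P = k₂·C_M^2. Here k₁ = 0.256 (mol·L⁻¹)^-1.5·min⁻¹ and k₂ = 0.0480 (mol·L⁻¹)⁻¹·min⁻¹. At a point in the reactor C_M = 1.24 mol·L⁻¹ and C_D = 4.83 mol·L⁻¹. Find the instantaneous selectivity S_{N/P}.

23.1

S_{N/P} = r_N/r_P = (k₁·C_M^1.5·C_D)/(k₂·C_M^2) = (k₁/k₂)·C_M^-0.5·C_D.
= (0.256×1.240^1.5×4.830) / (0.0480×1.240^2) = 1.707/0.07380 = 23.1.
The undesired path is higher order in M, so low C_M (CSTR or dilute feed) favours N.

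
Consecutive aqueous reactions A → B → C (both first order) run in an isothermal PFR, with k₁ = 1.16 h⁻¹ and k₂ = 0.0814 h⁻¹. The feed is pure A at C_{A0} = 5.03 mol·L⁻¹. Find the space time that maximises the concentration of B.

For first-order series the maximum of C_B occurs at τ_opt = ln(k₂/k₁)/(k₂−k₁).
= ln(0.0814/1.16)/(0.0814−1.16) = ln(0.07017)/-1.079 = -2.657/-1.079 = 2.46 h.

2.46 h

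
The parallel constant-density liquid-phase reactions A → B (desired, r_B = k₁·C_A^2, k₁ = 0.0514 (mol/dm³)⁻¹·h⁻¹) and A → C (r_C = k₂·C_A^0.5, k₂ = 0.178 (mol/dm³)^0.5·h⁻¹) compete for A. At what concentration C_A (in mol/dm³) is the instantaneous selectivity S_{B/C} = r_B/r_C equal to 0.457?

S_{B/C} = (k₁/k₂)·C_A^1.5 ⇒ C_A = (S·k₂/k₁)^(1/1.5).
= (0.457×0.178/0.0514)^(0.6667) = (1.583)^(0.6667) = 1.36 mol/dm³.

1.36 mol/dm³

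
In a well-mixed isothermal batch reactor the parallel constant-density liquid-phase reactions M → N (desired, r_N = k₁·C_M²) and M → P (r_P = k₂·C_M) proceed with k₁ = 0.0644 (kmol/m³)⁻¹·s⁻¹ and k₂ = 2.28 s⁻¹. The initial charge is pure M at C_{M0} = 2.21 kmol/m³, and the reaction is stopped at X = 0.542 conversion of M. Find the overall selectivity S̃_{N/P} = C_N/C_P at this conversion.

C_M = C_{M0}(1−X) = 1.012 kmol/m³.
Along a PFR/batch, dC_P/dC_M = −r_P/(r_N+r_P) = −k₂/(k₂+k₁·C_M).
Integrating from C_{M0} to C_M: C_P = (2.28/0.0644)·ln[(2.28+0.0644·2.21)/(2.28+0.0644·1.01)] = 35.40·ln(2.422/2.345) = 1.146 kmol/m³.
Then C_N = (C_{M0}−C_M) − C_P = 1.198 − 1.146 = 0.05204 kmol/m³.
S̃_{N/P} = C_N/C_P = 0.05204/1.146 = 0.0454.

0.0454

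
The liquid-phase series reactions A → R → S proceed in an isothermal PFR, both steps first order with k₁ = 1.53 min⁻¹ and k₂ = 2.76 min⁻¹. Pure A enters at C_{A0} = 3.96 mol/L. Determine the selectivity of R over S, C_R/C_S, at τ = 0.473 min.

Solving the coupled first-order balances gives C_R(τ) = [k₁/(k₂−k₁)]·C_{A0}·(e^(−k₁τ) − e^(−k₂τ)).
e^(−k₁τ) = e^(−1.53×0.473) = e^(−0.7237) = 0.4850; e^(−k₂τ) = e^(−1.305) = 0.2710.
C_R = 1.53×3.96/(2.76−1.53) × (0.4850−0.2710) = 4.926×0.2139 = 1.054 mol/L.
C_A = C_{A0}e^(−k₁τ) = 1.920 mol/L, so C_S = C_{A0}−C_A−C_R = 0.9858 mol/L; C_R/C_S = 1.07.

1.07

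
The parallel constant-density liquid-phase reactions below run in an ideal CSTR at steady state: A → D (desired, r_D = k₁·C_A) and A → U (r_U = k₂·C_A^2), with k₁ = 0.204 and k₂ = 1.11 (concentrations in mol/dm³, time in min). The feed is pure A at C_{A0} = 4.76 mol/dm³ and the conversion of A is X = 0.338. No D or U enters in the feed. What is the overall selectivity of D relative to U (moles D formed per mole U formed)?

0.0583

Exit C_A = C_{A0}(1−X) = 4.76×0.662 = 3.151 mol/dm³.
In a CSTR the entire volume is at exit conditions, so r_D = 0.204×3.151 = 0.6428 and r_U = 1.11×3.151^2 = 11.02.
Overall selectivity = C_D/C_U = r_Dτ/(r_Uτ) = r_D/r_U = 0.0583.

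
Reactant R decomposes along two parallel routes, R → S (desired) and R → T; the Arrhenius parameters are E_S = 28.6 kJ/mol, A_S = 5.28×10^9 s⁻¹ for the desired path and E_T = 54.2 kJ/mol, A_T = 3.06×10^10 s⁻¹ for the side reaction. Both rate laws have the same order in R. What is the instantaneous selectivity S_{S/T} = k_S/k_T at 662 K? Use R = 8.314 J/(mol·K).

18.1

k_S/k_T = (A_S/A_T)·exp[−(E_S−E_T)/(RT)] = (A_S/A_T)·exp[(E_T−E_S)/(RT)].
(E_T−E_S)/(RT) = (54.2−28.6)×10³/(8.314×662) = 25600/5504 = 4.651.
k_S/k_T = (5.28×10^9/3.06×10^10)·exp(4.651) = 0.1725 × 104.7 = 18.1.
Since E_S < E_T, lowering the temperature improves selectivity toward S.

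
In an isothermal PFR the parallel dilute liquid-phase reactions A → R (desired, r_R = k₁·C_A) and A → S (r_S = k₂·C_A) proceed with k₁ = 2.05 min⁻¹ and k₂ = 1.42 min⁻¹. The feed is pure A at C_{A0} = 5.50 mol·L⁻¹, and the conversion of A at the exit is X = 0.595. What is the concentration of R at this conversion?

C_A = C_{A0}(1−X) = 2.228 mol·L⁻¹.
Both paths are first order in A, so the instantaneous fraction to R is constant: dC_R/d(−C_A) = k₁/(k₁+k₂) = 0.5908.
C_R = 0.5908·(C_{A0}−C_A) = 0.5908×3.272 = 1.93 mol·L⁻¹.

1.93 mol·L⁻¹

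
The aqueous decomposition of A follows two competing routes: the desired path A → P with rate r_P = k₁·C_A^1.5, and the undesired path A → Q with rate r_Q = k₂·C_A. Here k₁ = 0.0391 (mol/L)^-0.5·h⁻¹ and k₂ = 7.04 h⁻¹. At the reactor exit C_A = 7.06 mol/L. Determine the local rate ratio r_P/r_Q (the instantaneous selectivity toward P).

S_{P/Q} = r_P/r_Q = (k₁·C_A^1.5)/(k₂·C_A) = (k₁/k₂)·C_A^0.5.
= (0.0391×7.060^1.5) / (7.04×7.060) = 0.7335/49.70 = 0.0148.
Since the desired path is higher order in A, keeping C_A high (PFR or concentrated feed) favours P.

0.0148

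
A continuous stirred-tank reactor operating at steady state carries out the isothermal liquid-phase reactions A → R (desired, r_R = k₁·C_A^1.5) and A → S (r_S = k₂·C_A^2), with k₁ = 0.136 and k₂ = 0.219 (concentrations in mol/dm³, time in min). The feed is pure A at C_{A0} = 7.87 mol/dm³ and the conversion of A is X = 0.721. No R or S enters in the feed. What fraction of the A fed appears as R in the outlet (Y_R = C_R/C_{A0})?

Exit C_A = C_{A0}(1−X) = 7.87×0.279 = 2.196 mol/dm³.
A CSTR operates uniformly at the exit composition, giving r_R = 0.4425 and r_S = 1.056 (each k·C_A^n at C_A = 2.196).
Fraction of consumed A going to R: r_R/(r_R+r_S) = 0.2953.
C_R = 0.2953·C_{A0}·X = 0.2953×7.87×0.721 = 1.68 mol/dm³; Y_R = C_R/C_{A0} = 0.213.

0.213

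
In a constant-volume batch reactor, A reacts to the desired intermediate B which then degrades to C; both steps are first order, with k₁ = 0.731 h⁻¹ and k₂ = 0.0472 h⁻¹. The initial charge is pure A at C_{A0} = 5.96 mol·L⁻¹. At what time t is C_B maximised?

4.01 h

For first-order series the maximum of C_B occurs at t_opt = ln(k₂/k₁)/(k₂−k₁).
= ln(0.0472/0.731)/(0.0472−0.731) = ln(0.06457)/-0.6838 = -2.740/-0.6838 = 4.01 h.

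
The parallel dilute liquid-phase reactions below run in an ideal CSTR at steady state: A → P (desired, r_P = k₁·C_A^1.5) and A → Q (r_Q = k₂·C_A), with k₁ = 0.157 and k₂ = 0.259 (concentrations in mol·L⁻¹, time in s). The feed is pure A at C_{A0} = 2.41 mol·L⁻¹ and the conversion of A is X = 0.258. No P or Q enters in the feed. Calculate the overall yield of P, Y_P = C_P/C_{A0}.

0.116

Exit C_A = C_{A0}(1−X) = 2.41×0.742 = 1.788 mol·L⁻¹.
A CSTR operates uniformly at the exit composition, giving r_P = 0.3754 and r_Q = 0.4631 (each k·C_A^n at C_A = 1.788).
Fraction of consumed A going to P: r_P/(r_P+r_Q) = 0.4477.
C_P = 0.4477·C_{A0}·X = 0.4477×2.41×0.258 = 0.278 mol·L⁻¹; Y_P = C_P/C_{A0} = 0.116.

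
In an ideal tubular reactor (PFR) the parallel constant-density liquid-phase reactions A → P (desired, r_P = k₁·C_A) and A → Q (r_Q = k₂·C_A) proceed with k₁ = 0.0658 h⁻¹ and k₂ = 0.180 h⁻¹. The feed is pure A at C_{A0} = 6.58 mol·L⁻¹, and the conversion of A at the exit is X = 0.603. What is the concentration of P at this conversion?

1.06 mol·L⁻¹

C_A = C_{A0}(1−X) = 2.612 mol·L⁻¹.
Both paths are first order in A, so the instantaneous fraction to P is constant: dC_P/d(−C_A) = k₁/(k₁+k₂) = 0.2677.
C_P = 0.2677·(C_{A0}−C_A) = 0.2677×3.968 = 1.06 mol·L⁻¹.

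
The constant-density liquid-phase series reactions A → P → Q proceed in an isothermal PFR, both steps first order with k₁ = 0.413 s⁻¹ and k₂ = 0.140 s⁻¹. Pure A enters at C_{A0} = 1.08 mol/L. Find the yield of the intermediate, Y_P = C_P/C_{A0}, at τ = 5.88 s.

The intermediate concentration in a first-order A→B→C sequence is C_P = k₁C_{A0}(e^(−k₁τ) − e^(−k₂τ))/(k₂−k₁).
e^(−k₁τ) = e^(−0.413×5.88) = e^(−2.428) = 0.08817; e^(−k₂τ) = e^(−0.8232) = 0.4390.
C_P = 0.413×1.08/(0.140−0.413) × (0.08817−0.4390) = (-1.634)×(-0.3509) = 0.5732 mol/L.
Y_P = C_P/C_{A0} = 0.5732/1.08 = 0.531.

0.531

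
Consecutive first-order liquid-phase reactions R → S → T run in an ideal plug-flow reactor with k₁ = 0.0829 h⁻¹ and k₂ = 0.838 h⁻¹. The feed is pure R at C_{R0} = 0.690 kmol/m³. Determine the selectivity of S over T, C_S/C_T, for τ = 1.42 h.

Solving the coupled first-order balances gives C_S(τ) = [k₁/(k₂−k₁)]·C_{R0}·(e^(−k₁τ) − e^(−k₂τ)).
e^(−k₁τ) = e^(−0.0829×1.42) = e^(−0.1177) = 0.8889; e^(−k₂τ) = e^(−1.190) = 0.3042.
C_S = 0.0829×0.690/(0.838−0.0829) × (0.8889−0.3042) = 0.07575×0.5847 = 0.04429 kmol/m³.
C_R = C_{R0}e^(−k₁τ) = 0.6134 kmol/m³, so C_T = C_{R0}−C_R−C_S = 0.03233 kmol/m³; C_S/C_T = 1.37.

1.37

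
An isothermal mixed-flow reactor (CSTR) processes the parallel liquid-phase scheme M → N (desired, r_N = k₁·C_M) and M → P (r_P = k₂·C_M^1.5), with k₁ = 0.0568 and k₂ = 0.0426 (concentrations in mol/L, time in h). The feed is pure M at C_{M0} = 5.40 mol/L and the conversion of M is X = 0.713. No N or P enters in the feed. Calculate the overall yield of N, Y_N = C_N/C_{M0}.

0.369

Exit C_M = C_{M0}(1−X) = 5.40×0.287 = 1.550 mol/L.
Rates in a CSTR are evaluated at the outlet concentration: r_N = 0.0568×1.550 = 0.08803, r_P = 0.0426×1.550^1.5 = 0.08219.
Fraction of consumed M going to N: r_N/(r_N+r_P) = 0.5171.
C_N = 0.5171·C_{M0}·X = 0.5171×5.40×0.713 = 1.99 mol/L; Y_N = C_N/C_{M0} = 0.369.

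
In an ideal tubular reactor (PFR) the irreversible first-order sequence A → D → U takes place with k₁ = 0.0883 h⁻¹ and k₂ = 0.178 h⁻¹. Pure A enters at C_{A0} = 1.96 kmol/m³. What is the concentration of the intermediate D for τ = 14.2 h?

For first-order series with pure A initially, C_D(τ) = k₁C_{A0}/(k₂−k₁)·(e^(−k₁τ) − e^(−k₂τ)).
e^(−k₁τ) = e^(−0.0883×14.2) = e^(−1.254) = 0.2854; e^(−k₂τ) = e^(−2.528) = 0.07985.
C_D = 0.0883×1.96/(0.178−0.0883) × (0.2854−0.07985) = 1.929×0.2056 = 0.3966 kmol/m³.

0.397 kmol/m³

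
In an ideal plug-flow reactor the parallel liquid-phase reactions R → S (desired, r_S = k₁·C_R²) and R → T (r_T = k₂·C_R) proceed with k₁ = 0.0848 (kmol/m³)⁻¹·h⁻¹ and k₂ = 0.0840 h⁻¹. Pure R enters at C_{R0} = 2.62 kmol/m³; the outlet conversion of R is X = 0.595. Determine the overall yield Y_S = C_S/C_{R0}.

0.381

C_R = C_{R0}(1−X) = 1.061 kmol/m³.
Along a PFR/batch, dC_T/dC_R = −r_T/(r_S+r_T) = −k₂/(k₂+k₁·C_R).
Integrating from C_{R0} to C_R: C_T = (0.0840/0.0848)·ln[(0.0840+0.0848·2.62)/(0.0840+0.0848·1.06)] = 0.9906·ln(0.3062/0.1740) = 0.5599 kmol/m³.
Then C_S = (C_{R0}−C_R) − C_T = 1.559 − 0.5599 = 0.9990 kmol/m³.
Y_S = C_S/C_{R0} = 0.9990/2.62 = 0.381.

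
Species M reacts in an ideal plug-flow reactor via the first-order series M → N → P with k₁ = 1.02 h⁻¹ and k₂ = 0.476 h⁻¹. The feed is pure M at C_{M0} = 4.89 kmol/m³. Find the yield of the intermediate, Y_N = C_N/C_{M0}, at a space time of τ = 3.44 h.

Solving the coupled first-order balances gives C_N(τ) = [k₁/(k₂−k₁)]·C_{M0}·(e^(−k₁τ) − e^(−k₂τ)).
e^(−k₁τ) = e^(−1.02×3.44) = e^(−3.509) = 0.02993; e^(−k₂τ) = e^(−1.637) = 0.1945.
C_N = 1.02×4.89/(0.476−1.02) × (0.02993−0.1945) = (-9.169)×(-0.1645) = 1.509 kmol/m³.
Y_N = C_N/C_{M0} = 1.509/4.89 = 0.309.

0.309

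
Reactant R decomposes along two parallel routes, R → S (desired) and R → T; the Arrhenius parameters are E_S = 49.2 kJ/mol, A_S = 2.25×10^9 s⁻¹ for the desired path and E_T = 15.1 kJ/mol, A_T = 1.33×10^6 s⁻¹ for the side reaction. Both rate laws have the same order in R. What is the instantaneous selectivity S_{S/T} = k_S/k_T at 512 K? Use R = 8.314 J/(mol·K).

0.561

k_S/k_T = (A_S/A_T)·exp[−(E_S−E_T)/(RT)] = (A_S/A_T)·exp[(E_T−E_S)/(RT)].
(E_T−E_S)/(RT) = (15.1−49.2)×10³/(8.314×512) = -34100/4257 = -8.011.
k_S/k_T = (2.25×10^9/1.33×10^6)·exp(-8.011) = 1692 × 3.319×10^-4 = 0.561.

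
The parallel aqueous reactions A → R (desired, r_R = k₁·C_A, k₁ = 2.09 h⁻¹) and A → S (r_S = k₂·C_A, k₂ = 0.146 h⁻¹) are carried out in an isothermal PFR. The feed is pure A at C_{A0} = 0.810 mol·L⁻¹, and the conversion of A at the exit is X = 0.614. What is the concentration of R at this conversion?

C_A = C_{A0}(1−X) = 0.3127 mol·L⁻¹.
Both paths are first order in A, so the instantaneous fraction to R is constant: dC_R/d(−C_A) = k₁/(k₁+k₂) = 0.9347.
C_R = 0.9347·(C_{A0}−C_A) = 0.9347×0.4973 = 0.465 mol·L⁻¹.

0.465 mol·L⁻¹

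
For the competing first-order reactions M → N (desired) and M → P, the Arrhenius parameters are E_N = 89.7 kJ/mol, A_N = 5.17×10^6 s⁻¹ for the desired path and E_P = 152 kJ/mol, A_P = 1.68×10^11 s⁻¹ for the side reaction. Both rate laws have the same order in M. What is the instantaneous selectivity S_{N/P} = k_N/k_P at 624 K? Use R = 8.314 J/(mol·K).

Since both paths have the same order in M, the concentration cancels and S_{N/P} = k_N/k_P = (A_N/A_P)·exp[(E_P−E_N)/(RT)].
(E_P−E_N)/(RT) = (152−89.7)×10³/(8.314×624) = 62300/5188 = 12.01.
k_N/k_P = (5.17×10^6/1.68×10^11)·exp(12.01) = 3.077×10^-5 × 1.642×10^5 = 5.05.
Since E_N < E_P, lowering the temperature improves selectivity toward N.

5.05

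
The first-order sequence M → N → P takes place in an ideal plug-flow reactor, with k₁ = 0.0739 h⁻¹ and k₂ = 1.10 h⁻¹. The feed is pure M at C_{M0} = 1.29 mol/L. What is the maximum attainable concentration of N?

For a first-order series the maximum intermediate yield is C_{N,max}/C_{M0} = (k₁/k₂)^[k₂/(k₂−k₁)].
= (0.0739/1.10)^(1.10/(1.10−0.0739)) = (0.06718)^(1.072) = 0.05531.
C_{N,max} = 0.05531×1.29 = 0.0713 mol/L.

0.0713 mol/L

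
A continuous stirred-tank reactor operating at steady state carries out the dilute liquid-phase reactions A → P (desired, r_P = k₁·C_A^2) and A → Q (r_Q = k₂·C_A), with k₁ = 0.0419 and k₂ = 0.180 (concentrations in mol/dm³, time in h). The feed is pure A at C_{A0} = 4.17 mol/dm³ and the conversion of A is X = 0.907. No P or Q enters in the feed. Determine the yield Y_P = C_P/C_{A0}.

0.0751

Exit C_A = C_{A0}(1−X) = 4.17×0.0930 = 0.3878 mol/dm³.
A CSTR operates uniformly at the exit composition, giving r_P = 0.006302 and r_Q = 0.06981 (each k·C_A^n at C_A = 0.3878).
Fraction of consumed A going to P: r_P/(r_P+r_Q) = 0.08280.
C_P = 0.08280·C_{A0}·X = 0.08280×4.17×0.907 = 0.313 mol/dm³; Y_P = C_P/C_{A0} = 0.0751.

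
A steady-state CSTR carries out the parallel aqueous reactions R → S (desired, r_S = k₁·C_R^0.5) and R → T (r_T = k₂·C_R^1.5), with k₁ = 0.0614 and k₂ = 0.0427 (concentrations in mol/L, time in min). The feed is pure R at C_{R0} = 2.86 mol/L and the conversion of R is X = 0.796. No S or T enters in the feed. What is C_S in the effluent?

Exit C_R = C_{R0}(1−X) = 2.86×0.204 = 0.5834 mol/L.
In a CSTR the entire volume is at exit conditions, so r_S = 0.0614×0.5834^0.5 = 0.04690 and r_T = 0.0427×0.5834^1.5 = 0.01903.
Fraction of consumed R going to S: r_S/(r_S+r_T) = 0.7114.
C_S = 0.7114·C_{R0}·X = 0.7114×2.86×0.796 = 1.62 mol/L.

1.62 mol/L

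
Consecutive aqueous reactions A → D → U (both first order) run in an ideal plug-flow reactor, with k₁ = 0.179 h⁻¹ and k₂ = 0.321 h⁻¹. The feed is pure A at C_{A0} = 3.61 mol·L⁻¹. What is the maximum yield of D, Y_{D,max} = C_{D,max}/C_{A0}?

0.267

Evaluating C_D at τ_opt = ln(k₂/k₁)/(k₂−k₁) gives C_{D,max}/C_{A0} = (k₁/k₂)^[k₂/(k₂−k₁)].
= (0.179/0.321)^(0.321/(0.321−0.179)) = (0.5576)^(2.261) = 0.2671.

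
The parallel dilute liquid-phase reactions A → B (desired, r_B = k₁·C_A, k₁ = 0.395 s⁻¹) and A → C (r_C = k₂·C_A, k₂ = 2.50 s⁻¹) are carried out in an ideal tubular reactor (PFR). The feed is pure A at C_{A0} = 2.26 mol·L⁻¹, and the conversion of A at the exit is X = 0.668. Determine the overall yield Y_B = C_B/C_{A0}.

0.0911

C_A = C_{A0}(1−X) = 0.7503 mol·L⁻¹.
Both paths are first order in A, so the instantaneous fraction to B is constant: dC_B/d(−C_A) = k₁/(k₁+k₂) = 0.1364.
C_B = 0.1364·(C_{A0}−C_A) = 0.1364×1.510 = 0.206 mol·L⁻¹.
Y_B = C_B/C_{A0} = 0.2060/2.26 = 0.0911.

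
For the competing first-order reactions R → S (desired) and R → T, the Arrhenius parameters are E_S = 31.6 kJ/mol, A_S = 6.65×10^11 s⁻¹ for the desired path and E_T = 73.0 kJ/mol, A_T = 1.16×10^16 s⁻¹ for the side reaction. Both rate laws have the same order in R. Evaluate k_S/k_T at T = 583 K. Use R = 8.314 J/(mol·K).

Since both paths have the same order in R, the concentration cancels and S_{S/T} = k_S/k_T = (A_S/A_T)·exp[(E_T−E_S)/(RT)].
(E_T−E_S)/(RT) = (73.0−31.6)×10³/(8.314×583) = 41400/4847 = 8.541.
k_S/k_T = (6.65×10^11/1.16×10^16)·exp(8.541) = 5.733×10^-5 × 5122 = 0.294.
Since E_S < E_T, lowering the temperature improves selectivity toward S.

0.294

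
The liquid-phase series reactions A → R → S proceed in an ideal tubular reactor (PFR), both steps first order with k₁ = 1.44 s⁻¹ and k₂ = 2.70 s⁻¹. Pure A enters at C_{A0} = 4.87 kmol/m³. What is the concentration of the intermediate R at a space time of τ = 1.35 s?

0.651 kmol/m³

For first-order series with pure A initially, C_R(τ) = k₁C_{A0}/(k₂−k₁)·(e^(−k₁τ) − e^(−k₂τ)).
e^(−k₁τ) = e^(−1.44×1.35) = e^(−1.944) = 0.1431; e^(−k₂τ) = e^(−3.645) = 0.02612.
C_R = 1.44×4.87/(2.70−1.44) × (0.1431−0.02612) = 5.566×0.1170 = 0.6512 kmol/m³.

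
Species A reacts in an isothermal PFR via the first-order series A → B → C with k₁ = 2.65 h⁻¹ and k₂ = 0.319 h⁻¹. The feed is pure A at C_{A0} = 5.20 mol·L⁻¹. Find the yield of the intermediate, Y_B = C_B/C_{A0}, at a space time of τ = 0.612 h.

Solving the coupled first-order balances gives C_B(τ) = [k₁/(k₂−k₁)]·C_{A0}·(e^(−k₁τ) − e^(−k₂τ)).
e^(−k₁τ) = e^(−2.65×0.612) = e^(−1.622) = 0.1975; e^(−k₂τ) = e^(−0.1952) = 0.8226.
C_B = 2.65×5.20/(0.319−2.65) × (0.1975−0.8226) = (-5.912)×(-0.6251) = 3.695 mol·L⁻¹.
Y_B = C_B/C_{A0} = 3.695/5.20 = 0.711.

0.711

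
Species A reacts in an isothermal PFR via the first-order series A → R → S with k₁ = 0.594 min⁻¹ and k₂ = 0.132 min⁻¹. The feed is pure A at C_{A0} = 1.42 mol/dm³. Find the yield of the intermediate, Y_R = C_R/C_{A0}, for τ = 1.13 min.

The intermediate concentration in a first-order A→B→C sequence is C_R = k₁C_{A0}(e^(−k₁τ) − e^(−k₂τ))/(k₂−k₁).
e^(−k₁τ) = e^(−0.594×1.13) = e^(−0.6712) = 0.5111; e^(−k₂τ) = e^(−0.1492) = 0.8614.
C_R = 0.594×1.42/(0.132−0.594) × (0.5111−0.8614) = (-1.826)×(-0.3503) = 0.6396 mol/dm³.
Y_R = C_R/C_{A0} = 0.6396/1.42 = 0.450.

0.450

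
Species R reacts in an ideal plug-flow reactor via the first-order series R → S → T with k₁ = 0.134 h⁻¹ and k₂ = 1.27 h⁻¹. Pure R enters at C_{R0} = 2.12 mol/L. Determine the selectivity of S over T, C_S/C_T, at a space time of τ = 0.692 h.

Solving the coupled first-order balances gives C_S(τ) = [k₁/(k₂−k₁)]·C_{R0}·(e^(−k₁τ) − e^(−k₂τ)).
e^(−k₁τ) = e^(−0.134×0.692) = e^(−0.09273) = 0.9114; e^(−k₂τ) = e^(−0.8788) = 0.4153.
C_S = 0.134×2.12/(1.27−0.134) × (0.9114−0.4153) = 0.2501×0.4962 = 0.1241 mol/L.
C_R = C_{R0}e^(−k₁τ) = 1.932 mol/L, so C_T = C_{R0}−C_R−C_S = 0.06367 mol/L; C_S/C_T = 1.95.

1.95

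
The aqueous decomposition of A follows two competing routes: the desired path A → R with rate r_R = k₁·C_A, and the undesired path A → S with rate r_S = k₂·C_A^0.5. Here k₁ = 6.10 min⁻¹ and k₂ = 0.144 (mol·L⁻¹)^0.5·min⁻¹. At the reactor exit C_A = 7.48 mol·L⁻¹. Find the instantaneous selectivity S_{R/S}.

116

S_{R/S} = r_R/r_S = (k₁·C_A)/(k₂·C_A^0.5) = (k₁/k₂)·C_A^0.5.
= (6.10×7.480) / (0.144×7.480^0.5) = 45.63/0.3938 = 116.
Since the desired path is higher order in A, keeping C_A high (PFR or concentrated feed) favours R.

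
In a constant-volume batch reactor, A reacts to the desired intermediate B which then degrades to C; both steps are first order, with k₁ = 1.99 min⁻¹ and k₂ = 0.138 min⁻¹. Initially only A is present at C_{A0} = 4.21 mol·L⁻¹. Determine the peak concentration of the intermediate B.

3.45 mol·L⁻¹

At the optimum, C_{B,max}/C_{A0} = (k₁/k₂)^[k₂/(k₂−k₁)].
= (1.99/0.138)^(0.138/(0.138−1.99)) = (14.42)^(-0.07451) = 0.8197.
C_{B,max} = 0.8197×4.21 = 3.45 mol·L⁻¹.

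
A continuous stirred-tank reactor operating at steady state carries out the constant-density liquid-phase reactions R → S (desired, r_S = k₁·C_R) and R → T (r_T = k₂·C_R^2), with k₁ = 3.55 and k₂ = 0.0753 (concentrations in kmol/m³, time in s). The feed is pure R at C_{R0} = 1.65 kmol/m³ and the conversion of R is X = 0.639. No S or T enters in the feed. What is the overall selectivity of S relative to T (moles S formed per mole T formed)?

Exit C_R = C_{R0}(1−X) = 1.65×0.361 = 0.5956 kmol/m³.
In a CSTR the entire volume is at exit conditions, so r_S = 3.55×0.5956 = 2.115 and r_T = 0.0753×0.5956^2 = 0.02672.
Overall selectivity = C_S/C_T = r_Sτ/(r_Tτ) = r_S/r_T = 79.1.

79.1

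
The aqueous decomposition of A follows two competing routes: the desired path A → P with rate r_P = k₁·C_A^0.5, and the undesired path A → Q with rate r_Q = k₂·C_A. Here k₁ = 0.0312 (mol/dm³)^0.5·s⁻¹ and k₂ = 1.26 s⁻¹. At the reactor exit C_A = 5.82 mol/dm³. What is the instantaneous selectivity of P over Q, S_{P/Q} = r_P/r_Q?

S_{P/Q} = r_P/r_Q = (k₁·C_A^0.5)/(k₂·C_A) = (k₁/k₂)·C_A^-0.5.
= (0.0312×5.820^0.5) / (1.26×5.820) = 0.07527/7.333 = 0.0103.
The undesired path is higher order in A, so low C_A (CSTR or dilute feed) favours P.

0.0103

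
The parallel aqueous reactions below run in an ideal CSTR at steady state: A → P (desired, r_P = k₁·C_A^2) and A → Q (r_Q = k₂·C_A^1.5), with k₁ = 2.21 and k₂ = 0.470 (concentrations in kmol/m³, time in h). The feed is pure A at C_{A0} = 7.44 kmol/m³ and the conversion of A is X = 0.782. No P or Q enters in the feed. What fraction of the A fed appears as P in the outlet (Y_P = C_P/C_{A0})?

Exit C_A = C_{A0}(1−X) = 7.44×0.218 = 1.622 kmol/m³.
In a CSTR the entire volume is at exit conditions, so r_P = 2.21×1.622^2 = 5.814 and r_Q = 0.470×1.622^1.5 = 0.9708.
Fraction of consumed A going to P: r_P/(r_P+r_Q) = 0.8569.
C_P = 0.8569·C_{A0}·X = 0.8569×7.44×0.782 = 4.99 kmol/m³; Y_P = C_P/C_{A0} = 0.670.

0.670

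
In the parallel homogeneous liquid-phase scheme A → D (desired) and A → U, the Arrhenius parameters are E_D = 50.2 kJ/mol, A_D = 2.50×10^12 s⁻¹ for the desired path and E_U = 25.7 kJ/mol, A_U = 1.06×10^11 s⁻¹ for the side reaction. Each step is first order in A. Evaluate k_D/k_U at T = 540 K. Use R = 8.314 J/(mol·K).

0.101

Since both paths have the same order in A, the concentration cancels and S_{D/U} = k_D/k_U = (A_D/A_U)·exp[(E_U−E_D)/(RT)].
(E_U−E_D)/(RT) = (25.7−50.2)×10³/(8.314×540) = -24500/4490 = -5.457.
k_D/k_U = (2.50×10^12/1.06×10^11)·exp(-5.457) = 23.58 × 0.004266 = 0.101.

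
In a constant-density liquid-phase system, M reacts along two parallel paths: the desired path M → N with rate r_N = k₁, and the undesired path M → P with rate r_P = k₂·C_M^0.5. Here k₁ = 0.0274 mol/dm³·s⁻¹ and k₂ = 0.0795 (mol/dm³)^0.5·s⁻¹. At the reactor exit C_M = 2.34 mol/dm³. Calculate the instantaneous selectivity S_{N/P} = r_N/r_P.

0.225

S_{N/P} = r_N/r_P = (k₁)/(k₂·C_M^0.5) = (k₁/k₂)·C_M^-0.5.
= (0.0274) / (0.0795×2.340^0.5) = 0.02740/0.1216 = 0.225.
The undesired path is higher order in M, so low C_M (CSTR or dilute feed) favours N.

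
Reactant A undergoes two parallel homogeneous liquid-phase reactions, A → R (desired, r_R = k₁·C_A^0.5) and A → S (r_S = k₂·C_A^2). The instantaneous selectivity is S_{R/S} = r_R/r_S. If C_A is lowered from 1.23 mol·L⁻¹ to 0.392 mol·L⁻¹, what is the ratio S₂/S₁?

5.56

S_{R/S} = (k₁/k₂)·C_A^-1.5, so S₂/S₁ = (C_{A,2}/C_{A,1})^-1.5.
= (0.392/1.23)^(-1.5) = (0.3187)^(-1.5) = 5.56.
Selectivity toward R rises as C_A falls — low-concentration operation is favoured.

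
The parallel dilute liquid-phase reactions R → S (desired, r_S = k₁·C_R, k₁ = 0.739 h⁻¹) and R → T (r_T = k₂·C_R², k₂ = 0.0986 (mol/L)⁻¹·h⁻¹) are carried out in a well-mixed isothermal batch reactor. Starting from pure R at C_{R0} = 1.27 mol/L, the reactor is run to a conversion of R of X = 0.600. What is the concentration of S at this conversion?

0.682 mol/L

C_R = C_{R0}(1−X) = 0.5080 mol/L.
Along a PFR/batch, dC_S/dC_R = −r_S/(r_S+r_T) = −k₁/(k₁+k₂·C_R).
Integrating from C_{R0} to C_R: C_S = (0.739/0.0986)·ln[(0.739+0.0986·1.27)/(0.739+0.0986·0.508)] = 7.495·ln(0.8642/0.7891) = 0.6817 mol/L.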